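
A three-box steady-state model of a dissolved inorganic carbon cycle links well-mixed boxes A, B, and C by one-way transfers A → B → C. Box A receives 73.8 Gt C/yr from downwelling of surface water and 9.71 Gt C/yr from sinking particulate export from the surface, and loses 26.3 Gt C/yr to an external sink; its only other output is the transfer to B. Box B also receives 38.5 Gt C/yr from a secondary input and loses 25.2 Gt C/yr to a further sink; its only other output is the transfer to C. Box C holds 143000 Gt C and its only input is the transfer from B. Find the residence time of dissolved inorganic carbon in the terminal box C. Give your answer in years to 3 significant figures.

2030 yr

Box A: F(A→B) = (73.8 + 9.71) − 26.3 = 57.210 Gt C/yr.
Box B: F(B→C) = (57.210 + 38.5) − 25.2 = 70.510 Gt C/yr.
Box C throughput = its input = 70.510 Gt C/yr; τ = 143000 / 70.510 = 2028 yr.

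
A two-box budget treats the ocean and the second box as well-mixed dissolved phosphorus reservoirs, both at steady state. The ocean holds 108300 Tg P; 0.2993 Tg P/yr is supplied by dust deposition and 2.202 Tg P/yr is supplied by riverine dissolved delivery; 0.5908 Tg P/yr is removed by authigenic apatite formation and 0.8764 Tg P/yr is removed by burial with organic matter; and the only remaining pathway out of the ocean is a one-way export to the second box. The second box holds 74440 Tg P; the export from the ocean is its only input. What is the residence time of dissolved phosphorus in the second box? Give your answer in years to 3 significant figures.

72000 yr

Balance the ocean: ΣF_in = 0.2993 + 2.202 = 2.5013 Tg P/yr.
Export to the second box = ΣF_in − (0.5908 + 0.8764) = 1.0341 Tg P/yr.
At steady state the output of the second box equals its input, 1.0341 Tg P/yr.
τ = M / F = 74440 / 1.0341 = 71990 yr.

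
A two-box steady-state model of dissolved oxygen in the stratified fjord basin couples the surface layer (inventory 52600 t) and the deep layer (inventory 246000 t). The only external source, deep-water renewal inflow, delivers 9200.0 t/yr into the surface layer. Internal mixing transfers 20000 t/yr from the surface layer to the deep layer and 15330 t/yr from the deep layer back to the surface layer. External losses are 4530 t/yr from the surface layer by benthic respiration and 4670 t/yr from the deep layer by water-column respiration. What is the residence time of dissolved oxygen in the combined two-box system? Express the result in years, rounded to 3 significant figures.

32.5 yr

For the system as a whole, the A↔B exchange is internal and contributes nothing to the throughput; only the external sinks remove mass.
M_total = 52600 + 246000 = 298600 t.
ΣF_external_out = 4530 + 4670 = 9200.0 t/yr.
τ = M_total / ΣF_ext = 298600 / 9200.0 = 32.46 yr.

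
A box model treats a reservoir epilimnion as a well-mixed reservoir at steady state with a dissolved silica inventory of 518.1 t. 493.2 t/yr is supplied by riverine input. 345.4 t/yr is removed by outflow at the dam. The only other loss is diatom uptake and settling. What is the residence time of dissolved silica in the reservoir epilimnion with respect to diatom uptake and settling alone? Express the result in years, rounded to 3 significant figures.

At steady state ΣF_in = ΣF_out.
ΣF_in = 493.20 t/yr.
Diatom uptake and settling flux = ΣF_in − (345.4) = 493.20 − 345.4 = 147.8 t/yr.
τ = M / F = 518.1 / 147.8 = 3.505 yr.

3.51 yr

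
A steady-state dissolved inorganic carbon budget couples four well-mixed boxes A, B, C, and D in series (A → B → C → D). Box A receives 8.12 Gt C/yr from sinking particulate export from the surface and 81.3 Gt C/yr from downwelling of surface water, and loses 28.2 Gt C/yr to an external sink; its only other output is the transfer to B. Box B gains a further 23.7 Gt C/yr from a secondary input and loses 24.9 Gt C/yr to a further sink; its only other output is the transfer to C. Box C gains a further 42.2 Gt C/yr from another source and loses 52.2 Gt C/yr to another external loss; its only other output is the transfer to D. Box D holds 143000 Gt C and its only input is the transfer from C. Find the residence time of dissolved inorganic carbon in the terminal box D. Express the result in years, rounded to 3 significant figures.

Box A: F(A→B) = (8.12 + 81.3) − 28.2 = 61.220 Gt C/yr.
Box B: F(B→C) = (61.220 + 23.7) − 24.9 = 60.020 Gt C/yr.
Box C: F(C→D) = (60.020 + 42.2) − 52.2 = 50.020 Gt C/yr.
Box D throughput = its input = 50.020 Gt C/yr; τ = 143000 / 50.020 = 2859 yr.

2860 yr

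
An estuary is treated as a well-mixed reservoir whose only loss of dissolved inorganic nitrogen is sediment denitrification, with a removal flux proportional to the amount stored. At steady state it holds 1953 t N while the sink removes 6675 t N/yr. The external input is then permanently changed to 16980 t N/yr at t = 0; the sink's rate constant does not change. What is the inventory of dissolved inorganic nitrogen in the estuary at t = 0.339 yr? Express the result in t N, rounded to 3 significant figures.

Residence time τ = M₀/F₀ = 0.2926 yr. The eventual steady state is M_∞ = M₀·(F₁/F₀) = 1953 × 16980/6675 = 4968.1 t N.
The anomaly ΔM(t) = M(t) − M_∞ decays as ΔM₀·e^(−t/τ) with ΔM₀ = 1953 − 4968.1 = −3015 t N.
At t = 0.339 yr, e^(−t/τ) = e^(−1.159) = 0.3139, so ΔM = −946.5 t N and M = 4968.1 − 946.5 = 4021.6 t N.

4020 t N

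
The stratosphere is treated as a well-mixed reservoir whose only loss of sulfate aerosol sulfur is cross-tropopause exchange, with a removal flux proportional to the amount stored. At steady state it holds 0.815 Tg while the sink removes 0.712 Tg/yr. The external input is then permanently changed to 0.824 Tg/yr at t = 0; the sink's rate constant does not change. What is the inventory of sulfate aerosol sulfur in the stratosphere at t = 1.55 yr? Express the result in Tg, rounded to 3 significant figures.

0.910 Tg

Residence time τ = M₀/F₀ = 1.145 yr. The eventual steady state is M_∞ = M₀·(F₁/F₀) = 0.815 × 0.824/0.712 = 0.94320 Tg.
The anomaly ΔM(t) = M(t) − M_∞ decays as ΔM₀·e^(−t/τ) with ΔM₀ = 0.815 − 0.94320 = −0.1282 Tg.
At t = 1.55 yr, e^(−t/τ) = e^(−1.354) = 0.2582, so ΔM = −0.03310 Tg and M = 0.94320 − 0.03310 = 0.91010 Tg.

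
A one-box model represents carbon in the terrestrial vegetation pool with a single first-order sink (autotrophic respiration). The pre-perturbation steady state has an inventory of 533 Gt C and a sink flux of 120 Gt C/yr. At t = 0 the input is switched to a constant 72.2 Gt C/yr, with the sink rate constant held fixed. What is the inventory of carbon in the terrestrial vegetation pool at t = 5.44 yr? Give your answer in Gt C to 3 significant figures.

τ = M₀/F₀ = 533/120 = 4.442 yr; rate constant k = 1/τ.
New steady state M_∞ = F₁/k = F₁·τ = 72.2 × 4.442 = 320.69 Gt C.
M(t) = M_∞ + (M₀ − M_∞)·e^(−t/τ); t/τ = 5.44/4.442 = 1.225, so e^(−t/τ) = 0.2938.
M(t) = 320.69 + 212.3 × 0.2938 = 383.07 Gt C.

383 Gt C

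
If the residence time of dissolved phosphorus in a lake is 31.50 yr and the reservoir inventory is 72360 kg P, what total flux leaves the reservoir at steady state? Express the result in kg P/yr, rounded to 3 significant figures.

F = M / τ = 72360 / 31.50 = 2297 kg P/yr.

2300 kg P/yr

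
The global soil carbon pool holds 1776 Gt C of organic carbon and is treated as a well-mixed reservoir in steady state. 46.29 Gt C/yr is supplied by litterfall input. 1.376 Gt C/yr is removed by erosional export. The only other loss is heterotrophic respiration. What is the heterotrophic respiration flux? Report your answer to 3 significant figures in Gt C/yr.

44.9 Gt C/yr

At steady state ΣF_in = ΣF_out.
ΣF_in = 46.290 Gt C/yr.
Heterotrophic respiration flux = ΣF_in − (1.376) = 46.290 − 1.376 = 44.91 Gt C/yr.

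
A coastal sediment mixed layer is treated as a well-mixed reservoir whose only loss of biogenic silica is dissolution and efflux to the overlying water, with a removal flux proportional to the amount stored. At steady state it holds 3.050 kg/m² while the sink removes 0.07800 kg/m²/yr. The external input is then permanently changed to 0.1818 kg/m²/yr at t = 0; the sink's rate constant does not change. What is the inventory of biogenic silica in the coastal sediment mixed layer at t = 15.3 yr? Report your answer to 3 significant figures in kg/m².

Residence time τ = M₀/F₀ = 39.10 yr. The eventual steady state is M_∞ = M₀·(F₁/F₀) = 3.050 × 0.1818/0.07800 = 7.1088 kg/m².
The anomaly ΔM(t) = M(t) − M_∞ decays as ΔM₀·e^(−t/τ) with ΔM₀ = 3.050 − 7.1088 = −4.059 kg/m².
At t = 15.3 yr, e^(−t/τ) = e^(−0.3913) = 0.6762, so ΔM = −2.745 kg/m² and M = 7.1088 − 2.745 = 4.3643 kg/m².

4.36 kg/m²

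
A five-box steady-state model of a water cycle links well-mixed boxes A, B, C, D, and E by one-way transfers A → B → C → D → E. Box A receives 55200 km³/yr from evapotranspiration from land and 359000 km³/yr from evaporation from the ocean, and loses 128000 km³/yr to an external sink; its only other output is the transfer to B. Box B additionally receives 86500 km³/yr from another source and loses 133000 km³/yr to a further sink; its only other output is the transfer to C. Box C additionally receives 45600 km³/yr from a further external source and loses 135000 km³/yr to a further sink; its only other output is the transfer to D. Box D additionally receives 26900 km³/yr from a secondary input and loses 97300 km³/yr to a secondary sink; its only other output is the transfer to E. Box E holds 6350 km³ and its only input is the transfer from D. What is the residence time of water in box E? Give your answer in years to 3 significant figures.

0.0795 yr

Box A: F(A→B) = (55200 + 359000) − 128000 = 286200 km³/yr.
Box B: F(B→C) = (286200 + 86500) − 133000 = 239700 km³/yr.
Box C: F(C→D) = (239700 + 45600) − 135000 = 150300 km³/yr.
Box D: F(D→E) = (150300 + 26900) − 97300 = 79900 km³/yr.
Box E throughput = its input = 79900 km³/yr; τ = 6350 / 79900 = 0.07947 yr.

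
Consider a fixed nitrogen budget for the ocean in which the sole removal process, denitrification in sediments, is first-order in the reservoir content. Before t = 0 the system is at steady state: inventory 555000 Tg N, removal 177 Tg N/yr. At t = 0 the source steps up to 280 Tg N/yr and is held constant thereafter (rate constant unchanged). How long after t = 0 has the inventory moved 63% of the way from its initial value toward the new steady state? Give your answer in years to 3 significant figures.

τ = M₀/F₀ = 555000/177 = 3136 yr.
The remaining gap fraction is e^(−t/τ); 63% covered ⇒ e^(−t/τ) = 0.370.
t = −τ ln(0.370) = 3136 × 0.9943 = 3118 yr.

3120 yr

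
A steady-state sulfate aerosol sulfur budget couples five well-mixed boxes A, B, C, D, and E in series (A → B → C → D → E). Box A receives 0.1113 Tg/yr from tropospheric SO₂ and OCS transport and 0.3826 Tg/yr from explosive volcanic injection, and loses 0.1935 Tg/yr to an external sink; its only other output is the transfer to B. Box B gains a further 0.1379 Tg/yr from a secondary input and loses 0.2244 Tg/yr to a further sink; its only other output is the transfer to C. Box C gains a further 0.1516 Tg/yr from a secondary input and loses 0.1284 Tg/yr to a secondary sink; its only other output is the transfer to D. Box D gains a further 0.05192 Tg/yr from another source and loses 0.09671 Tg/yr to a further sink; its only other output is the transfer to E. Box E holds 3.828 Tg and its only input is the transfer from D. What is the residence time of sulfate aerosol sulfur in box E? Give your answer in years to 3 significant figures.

19.9 yr

Box A: F(A→B) = (0.1113 + 0.3826) − 0.1935 = 0.30040 Tg/yr.
Box B: F(B→C) = (0.30040 + 0.1379) − 0.2244 = 0.21390 Tg/yr.
Box C: F(C→D) = (0.21390 + 0.1516) − 0.1284 = 0.23710 Tg/yr.
Box D: F(D→E) = (0.23710 + 0.05192) − 0.09671 = 0.19231 Tg/yr.
Box E throughput = its input = 0.19231 Tg/yr; τ = 3.828 / 0.19231 = 19.91 yr.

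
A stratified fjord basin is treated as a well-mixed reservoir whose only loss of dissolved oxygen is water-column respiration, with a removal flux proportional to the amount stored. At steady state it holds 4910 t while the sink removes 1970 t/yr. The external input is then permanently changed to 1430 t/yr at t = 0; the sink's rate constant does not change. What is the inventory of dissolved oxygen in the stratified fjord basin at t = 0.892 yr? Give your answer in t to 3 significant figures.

4510 t

τ = M₀/F₀ = 4910/1970 = 2.492 yr; rate constant k = 1/τ.
New steady state M_∞ = F₁/k = F₁·τ = 1430 × 2.492 = 3564.1 t.
M(t) = M_∞ + (M₀ − M_∞)·e^(−t/τ); t/τ = 0.892/2.492 = 0.3579, so e^(−t/τ) = 0.6991.
M(t) = 3564.1 + 1346 × 0.6991 = 4505.1 t.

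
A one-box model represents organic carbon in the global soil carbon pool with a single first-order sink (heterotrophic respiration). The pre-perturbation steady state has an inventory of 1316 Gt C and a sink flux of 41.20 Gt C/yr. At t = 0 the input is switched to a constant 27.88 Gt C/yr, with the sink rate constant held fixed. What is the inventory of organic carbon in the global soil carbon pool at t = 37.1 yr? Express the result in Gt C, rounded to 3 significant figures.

τ = M₀/F₀ = 1316/41.20 = 31.94 yr; rate constant k = 1/τ.
New steady state M_∞ = F₁/k = F₁·τ = 27.88 × 31.94 = 890.54 Gt C.
M(t) = M_∞ + (M₀ − M_∞)·e^(−t/τ); t/τ = 37.1/31.94 = 1.161, so e^(−t/τ) = 0.3130.
M(t) = 890.54 + 425.5 × 0.3130 = 1023.7 Gt C.

1020 Gt C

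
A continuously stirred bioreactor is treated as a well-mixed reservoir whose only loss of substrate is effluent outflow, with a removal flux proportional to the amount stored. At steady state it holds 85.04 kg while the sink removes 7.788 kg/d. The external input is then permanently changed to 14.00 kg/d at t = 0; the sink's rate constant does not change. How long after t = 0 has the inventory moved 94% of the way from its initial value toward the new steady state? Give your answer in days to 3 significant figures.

30.7 d

τ = M₀/F₀ = 85.04/7.788 = 10.92 d.
The remaining gap fraction is e^(−t/τ); 94% covered ⇒ e^(−t/τ) = 0.0600.
t = −τ ln(0.0600) = 10.92 × 2.813 = 30.72 d.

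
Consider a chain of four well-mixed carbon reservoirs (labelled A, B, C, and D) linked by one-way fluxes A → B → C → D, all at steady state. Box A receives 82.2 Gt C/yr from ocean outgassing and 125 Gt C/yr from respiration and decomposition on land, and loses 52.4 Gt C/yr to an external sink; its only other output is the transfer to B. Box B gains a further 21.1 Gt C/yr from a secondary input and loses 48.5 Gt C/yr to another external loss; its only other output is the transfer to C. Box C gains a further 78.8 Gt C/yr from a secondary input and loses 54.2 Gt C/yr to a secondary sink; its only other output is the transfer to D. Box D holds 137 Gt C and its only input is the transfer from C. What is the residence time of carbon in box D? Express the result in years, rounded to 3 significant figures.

0.901 yr

Box A: F(A→B) = (82.2 + 125) − 52.4 = 154.80 Gt C/yr.
Box B: F(B→C) = (154.80 + 21.1) − 48.5 = 127.40 Gt C/yr.
Box C: F(C→D) = (127.40 + 78.8) − 54.2 = 152.00 Gt C/yr.
Box D throughput = its input = 152.00 Gt C/yr; τ = 137 / 152.00 = 0.9013 yr.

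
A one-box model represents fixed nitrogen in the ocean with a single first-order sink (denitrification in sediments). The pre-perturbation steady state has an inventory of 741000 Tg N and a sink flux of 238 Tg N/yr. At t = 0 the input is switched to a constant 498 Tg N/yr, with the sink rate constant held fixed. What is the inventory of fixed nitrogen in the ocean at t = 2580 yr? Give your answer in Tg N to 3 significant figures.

The sink rate constant is k = F₀/M₀ = 238/741000 = 0.0003212 yr⁻¹.
Solving dM/dt = F₁ − kM with M(0) = M₀ gives M(t) = F₁/k + (M₀ − F₁/k)·e^(−kt).
F₁/k = 498/0.0003212 = 1.5505×10^6 Tg N; kt = 0.0003212 × 2580 = 0.8287, e^(−kt) = 0.4366.
M(2580) = 1.5505×10^6 + (741000 − 1.5505×10^6) × 0.4366 = 1.5505×10^6 − 353500 = 1.1970×10^6 Tg N.

1.20×10^6 Tg N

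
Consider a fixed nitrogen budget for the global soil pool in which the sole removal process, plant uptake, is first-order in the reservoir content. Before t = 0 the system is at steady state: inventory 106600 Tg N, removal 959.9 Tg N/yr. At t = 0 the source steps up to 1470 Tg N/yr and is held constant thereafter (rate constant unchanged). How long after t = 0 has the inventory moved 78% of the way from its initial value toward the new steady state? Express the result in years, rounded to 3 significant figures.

168 yr

τ = M₀/F₀ = 106600/959.9 = 111.1 yr.
The remaining gap fraction is e^(−t/τ); 78% covered ⇒ e^(−t/τ) = 0.220.
t = −τ ln(0.220) = 111.1 × 1.514 = 168.1 yr.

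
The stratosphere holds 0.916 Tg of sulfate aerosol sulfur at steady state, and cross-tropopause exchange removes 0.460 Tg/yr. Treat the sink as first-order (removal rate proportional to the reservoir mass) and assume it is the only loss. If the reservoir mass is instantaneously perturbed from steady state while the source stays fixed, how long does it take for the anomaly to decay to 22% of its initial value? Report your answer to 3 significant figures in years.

3.02 yr

For a linear reservoir the anomaly decays as exp(−t/τ) with τ = M/F = 0.916/0.460 = 1.991 yr.
exp(−t/τ) = 0.22 ⇒ t = −τ ln(0.22) = 1.991 × 1.514 = 3.015 yr.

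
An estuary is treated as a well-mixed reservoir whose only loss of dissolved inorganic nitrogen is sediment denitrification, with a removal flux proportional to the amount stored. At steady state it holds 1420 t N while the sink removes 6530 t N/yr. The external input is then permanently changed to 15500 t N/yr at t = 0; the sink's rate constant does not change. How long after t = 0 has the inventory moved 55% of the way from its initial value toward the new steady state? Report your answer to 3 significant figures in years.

0.174 yr

τ = M₀/F₀ = 1420/6530 = 0.2175 yr.
The remaining gap fraction is e^(−t/τ); 55% covered ⇒ e^(−t/τ) = 0.450.
t = −τ ln(0.450) = 0.2175 × 0.7985 = 0.1736 yr.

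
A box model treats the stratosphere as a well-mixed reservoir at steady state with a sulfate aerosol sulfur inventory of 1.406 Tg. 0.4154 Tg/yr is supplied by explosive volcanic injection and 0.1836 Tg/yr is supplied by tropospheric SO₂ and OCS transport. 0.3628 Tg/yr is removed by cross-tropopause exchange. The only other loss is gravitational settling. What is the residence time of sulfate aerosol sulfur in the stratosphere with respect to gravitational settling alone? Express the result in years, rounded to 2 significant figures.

At steady state ΣF_in = ΣF_out.
ΣF_in = 0.4154 + 0.1836 = 0.59900 Tg/yr.
Gravitational settling flux = ΣF_in − (0.3628) = 0.59900 − 0.3628 = 0.2362 Tg/yr.
τ = M / F = 1.406 / 0.2362 = 5.953 yr.

6.0 yr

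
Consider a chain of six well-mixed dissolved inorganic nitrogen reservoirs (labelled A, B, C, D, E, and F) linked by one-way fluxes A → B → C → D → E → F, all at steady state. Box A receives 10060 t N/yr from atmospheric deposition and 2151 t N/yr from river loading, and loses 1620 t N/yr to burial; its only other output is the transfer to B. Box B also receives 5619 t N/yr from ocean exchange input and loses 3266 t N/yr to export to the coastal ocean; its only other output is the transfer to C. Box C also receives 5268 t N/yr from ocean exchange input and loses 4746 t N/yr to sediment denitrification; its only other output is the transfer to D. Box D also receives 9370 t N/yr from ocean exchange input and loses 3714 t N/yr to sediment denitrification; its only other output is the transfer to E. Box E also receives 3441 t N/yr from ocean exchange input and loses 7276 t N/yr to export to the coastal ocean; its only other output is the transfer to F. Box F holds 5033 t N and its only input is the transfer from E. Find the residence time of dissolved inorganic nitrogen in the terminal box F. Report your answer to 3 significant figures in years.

Box A: F(A→B) = (10060 + 2151) − 1620 = 10591 t N/yr.
Box B: F(B→C) = (10591 + 5619) − 3266 = 12944 t N/yr.
Box C: F(C→D) = (12944 + 5268) − 4746 = 13466 t N/yr.
Box D: F(D→E) = (13466 + 9370) − 3714 = 19122 t N/yr.
Box E: F(E→F) = (19122 + 3441) − 7276 = 15287 t N/yr.
Box F throughput = its input = 15287 t N/yr; τ = 5033 / 15287 = 0.3292 yr.

0.329 yr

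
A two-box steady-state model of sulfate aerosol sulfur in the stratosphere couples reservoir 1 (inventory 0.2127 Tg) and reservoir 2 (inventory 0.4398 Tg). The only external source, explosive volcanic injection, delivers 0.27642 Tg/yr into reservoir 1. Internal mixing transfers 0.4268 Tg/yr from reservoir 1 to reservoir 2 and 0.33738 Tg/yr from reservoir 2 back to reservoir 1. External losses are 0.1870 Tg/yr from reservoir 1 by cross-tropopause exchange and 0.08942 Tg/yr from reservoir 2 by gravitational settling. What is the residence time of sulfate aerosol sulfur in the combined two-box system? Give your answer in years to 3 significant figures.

For the system as a whole, the A↔B exchange is internal and contributes nothing to the throughput; only the external sinks remove mass.
M_total = 0.2127 + 0.4398 = 0.65250 Tg.
ΣF_external_out = 0.1870 + 0.08942 = 0.27642 Tg/yr.
τ = M_total / ΣF_ext = 0.65250 / 0.27642 = 2.361 yr.

2.36 yr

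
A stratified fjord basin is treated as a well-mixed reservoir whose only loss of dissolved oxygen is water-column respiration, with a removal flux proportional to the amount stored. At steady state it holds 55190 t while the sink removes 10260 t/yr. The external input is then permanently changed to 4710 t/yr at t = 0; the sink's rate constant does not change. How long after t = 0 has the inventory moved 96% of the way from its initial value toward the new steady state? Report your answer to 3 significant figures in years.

17.3 yr

τ = M₀/F₀ = 55190/10260 = 5.379 yr.
The remaining gap fraction is e^(−t/τ); 96% covered ⇒ e^(−t/τ) = 0.0400.
t = −τ ln(0.0400) = 5.379 × 3.219 = 17.31 yr.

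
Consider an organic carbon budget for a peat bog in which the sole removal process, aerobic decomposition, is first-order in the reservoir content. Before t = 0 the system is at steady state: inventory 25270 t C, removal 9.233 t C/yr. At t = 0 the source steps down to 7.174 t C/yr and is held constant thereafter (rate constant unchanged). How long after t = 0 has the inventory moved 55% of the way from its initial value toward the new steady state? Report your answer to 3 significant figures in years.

2190 yr

τ = M₀/F₀ = 25270/9.233 = 2737 yr.
The remaining gap fraction is e^(−t/τ); 55% covered ⇒ e^(−t/τ) = 0.450.
t = −τ ln(0.450) = 2737 × 0.7985 = 2185 yr.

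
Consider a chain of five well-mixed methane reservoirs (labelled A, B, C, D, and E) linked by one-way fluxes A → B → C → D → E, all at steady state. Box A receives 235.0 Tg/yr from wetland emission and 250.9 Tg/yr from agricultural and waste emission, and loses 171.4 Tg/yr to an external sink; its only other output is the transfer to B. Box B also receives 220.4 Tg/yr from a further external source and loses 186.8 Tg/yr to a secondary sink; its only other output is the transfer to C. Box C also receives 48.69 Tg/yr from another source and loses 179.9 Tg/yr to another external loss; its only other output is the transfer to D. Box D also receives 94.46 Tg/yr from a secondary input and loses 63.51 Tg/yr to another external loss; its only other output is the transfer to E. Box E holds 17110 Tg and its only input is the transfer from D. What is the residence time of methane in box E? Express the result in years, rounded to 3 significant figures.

Box A: F(A→B) = (235.0 + 250.9) − 171.4 = 314.50 Tg/yr.
Box B: F(B→C) = (314.50 + 220.4) − 186.8 = 348.10 Tg/yr.
Box C: F(C→D) = (348.10 + 48.69) − 179.9 = 216.89 Tg/yr.
Box D: F(D→E) = (216.89 + 94.46) − 63.51 = 247.84 Tg/yr.
Box E throughput = its input = 247.84 Tg/yr; τ = 17110 / 247.84 = 69.04 yr.

69.0 yr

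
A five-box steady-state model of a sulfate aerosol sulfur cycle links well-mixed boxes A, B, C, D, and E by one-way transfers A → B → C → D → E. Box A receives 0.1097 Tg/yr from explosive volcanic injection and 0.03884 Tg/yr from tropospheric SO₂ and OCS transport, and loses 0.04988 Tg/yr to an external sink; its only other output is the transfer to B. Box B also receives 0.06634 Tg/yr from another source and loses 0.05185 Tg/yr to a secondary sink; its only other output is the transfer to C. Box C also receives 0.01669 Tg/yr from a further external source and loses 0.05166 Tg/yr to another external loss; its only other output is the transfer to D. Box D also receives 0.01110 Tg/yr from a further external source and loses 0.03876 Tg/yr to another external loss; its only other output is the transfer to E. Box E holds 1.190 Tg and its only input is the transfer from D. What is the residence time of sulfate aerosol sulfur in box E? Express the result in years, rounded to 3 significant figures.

Box A: F(A→B) = (0.1097 + 0.03884) − 0.04988 = 0.098660 Tg/yr.
Box B: F(B→C) = (0.098660 + 0.06634) − 0.05185 = 0.11315 Tg/yr.
Box C: F(C→D) = (0.11315 + 0.01669) − 0.05166 = 0.078180 Tg/yr.
Box D: F(D→E) = (0.078180 + 0.01110) − 0.03876 = 0.050520 Tg/yr.
Box E throughput = its input = 0.050520 Tg/yr; τ = 1.190 / 0.050520 = 23.56 yr.

23.6 yr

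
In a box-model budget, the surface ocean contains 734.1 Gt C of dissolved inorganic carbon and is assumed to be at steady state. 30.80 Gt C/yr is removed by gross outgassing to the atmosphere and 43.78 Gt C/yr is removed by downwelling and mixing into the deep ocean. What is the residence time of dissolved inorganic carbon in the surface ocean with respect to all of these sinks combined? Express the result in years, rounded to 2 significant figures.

9.8 yr

Total removal flux = 30.80 + 43.78 = 74.580 Gt C/yr.
τ = M / ΣF_out = 734.1 / 74.580 = 9.843 yr.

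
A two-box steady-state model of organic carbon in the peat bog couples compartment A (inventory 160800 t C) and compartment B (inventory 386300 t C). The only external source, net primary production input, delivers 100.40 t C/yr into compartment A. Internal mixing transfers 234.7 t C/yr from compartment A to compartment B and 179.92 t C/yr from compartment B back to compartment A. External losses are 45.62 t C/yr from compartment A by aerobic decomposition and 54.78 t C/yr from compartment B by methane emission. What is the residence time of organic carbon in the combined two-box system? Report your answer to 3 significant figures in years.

5450 yr

Residence time in the combined system uses the total inventory and the total *external* removal — internal exchanges between the two boxes cancel.
M_total = 160800 + 386300 = 547100 t C.
ΣF_external_out = 45.62 + 54.78 = 100.40 t C/yr.
τ = M_total / ΣF_ext = 547100 / 100.40 = 5449 yr.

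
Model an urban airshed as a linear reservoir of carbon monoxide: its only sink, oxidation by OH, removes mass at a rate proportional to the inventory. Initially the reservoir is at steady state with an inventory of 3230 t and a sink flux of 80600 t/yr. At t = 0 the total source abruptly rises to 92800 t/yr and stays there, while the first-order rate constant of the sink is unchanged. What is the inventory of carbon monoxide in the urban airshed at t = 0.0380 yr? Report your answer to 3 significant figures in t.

τ = M₀/F₀ = 3230/80600 = 0.04007 yr; rate constant k = 1/τ.
New steady state M_∞ = F₁/k = F₁·τ = 92800 × 0.04007 = 3718.9 t.
M(t) = M_∞ + (M₀ − M_∞)·e^(−t/τ); t/τ = 0.0380/0.04007 = 0.9482, so e^(−t/τ) = 0.3874.
M(t) = 3718.9 − 488.9 × 0.3874 = 3529.5 t.

3530 t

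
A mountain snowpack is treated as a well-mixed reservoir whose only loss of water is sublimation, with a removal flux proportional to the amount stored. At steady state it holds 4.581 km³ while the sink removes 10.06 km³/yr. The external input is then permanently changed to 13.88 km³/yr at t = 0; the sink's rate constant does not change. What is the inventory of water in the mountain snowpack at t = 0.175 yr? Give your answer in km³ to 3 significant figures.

5.14 km³

τ = M₀/F₀ = 4.581/10.06 = 0.4554 yr; rate constant k = 1/τ.
New steady state M_∞ = F₁/k = F₁·τ = 13.88 × 0.4554 = 6.3205 km³.
M(t) = M_∞ + (M₀ − M_∞)·e^(−t/τ); t/τ = 0.175/0.4554 = 0.3843, so e^(−t/τ) = 0.6809.
M(t) = 6.3205 − 1.740 × 0.6809 = 5.1360 km³.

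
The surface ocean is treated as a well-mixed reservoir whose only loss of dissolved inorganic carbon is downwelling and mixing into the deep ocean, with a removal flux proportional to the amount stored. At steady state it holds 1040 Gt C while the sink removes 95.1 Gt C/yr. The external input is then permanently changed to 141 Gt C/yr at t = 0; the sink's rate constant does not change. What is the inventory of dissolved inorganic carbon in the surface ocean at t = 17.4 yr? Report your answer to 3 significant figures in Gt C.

The sink rate constant is k = F₀/M₀ = 95.1/1040 = 0.09144 yr⁻¹.
Solving dM/dt = F₁ − kM with M(0) = M₀ gives M(t) = F₁/k + (M₀ − F₁/k)·e^(−kt).
F₁/k = 141/0.09144 = 1542.0 Gt C; kt = 0.09144 × 17.4 = 1.591, e^(−kt) = 0.2037.
M(17.4) = 1542.0 + (1040 − 1542.0) × 0.2037 = 1542.0 − 102.2 = 1439.7 Gt C.

1440 Gt C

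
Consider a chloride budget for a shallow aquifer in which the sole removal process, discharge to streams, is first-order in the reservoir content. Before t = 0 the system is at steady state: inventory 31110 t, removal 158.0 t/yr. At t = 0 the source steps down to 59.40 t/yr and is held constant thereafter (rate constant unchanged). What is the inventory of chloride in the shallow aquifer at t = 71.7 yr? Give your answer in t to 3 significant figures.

25200 t

Residence time τ = M₀/F₀ = 196.9 yr. The eventual steady state is M_∞ = M₀·(F₁/F₀) = 31110 × 59.40/158.0 = 11696 t.
The anomaly ΔM(t) = M(t) − M_∞ decays as ΔM₀·e^(−t/τ) with ΔM₀ = 31110 − 11696 = 19410 t.
At t = 71.7 yr, e^(−t/τ) = e^(−0.3641) = 0.6948, so ΔM = 13490 t and M = 11696 + 13490 = 25185 t.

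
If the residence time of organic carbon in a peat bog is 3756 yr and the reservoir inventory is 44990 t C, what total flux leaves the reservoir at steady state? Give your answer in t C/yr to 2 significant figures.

12 t C/yr

F = M / τ = 44990 / 3756 = 11.98 t C/yr.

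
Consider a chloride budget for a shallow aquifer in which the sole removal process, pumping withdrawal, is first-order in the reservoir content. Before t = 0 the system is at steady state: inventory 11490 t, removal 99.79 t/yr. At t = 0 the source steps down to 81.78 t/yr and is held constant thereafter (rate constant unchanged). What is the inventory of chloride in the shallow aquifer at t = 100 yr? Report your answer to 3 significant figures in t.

The sink rate constant is k = F₀/M₀ = 99.79/11490 = 0.008685 yr⁻¹.
Solving dM/dt = F₁ − kM with M(0) = M₀ gives M(t) = F₁/k + (M₀ − F₁/k)·e^(−kt).
F₁/k = 81.78/0.008685 = 9416.3 t; kt = 0.008685 × 100 = 0.8685, e^(−kt) = 0.4196.
M(100) = 9416.3 + (11490 − 9416.3) × 0.4196 = 9416.3 + 870.1 = 10286 t.

10300 t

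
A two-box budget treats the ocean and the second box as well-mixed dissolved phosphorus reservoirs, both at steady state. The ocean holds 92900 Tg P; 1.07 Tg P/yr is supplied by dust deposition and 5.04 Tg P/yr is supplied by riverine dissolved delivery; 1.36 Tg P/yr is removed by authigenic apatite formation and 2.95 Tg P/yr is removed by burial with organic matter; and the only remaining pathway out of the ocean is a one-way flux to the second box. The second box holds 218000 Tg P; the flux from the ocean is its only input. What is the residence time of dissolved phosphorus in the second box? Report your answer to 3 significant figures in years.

Balance the ocean: ΣF_in = 1.07 + 5.04 = 6.1100 Tg P/yr.
Flux to the second box = ΣF_in − (1.36 + 2.95) = 1.8000 Tg P/yr.
At steady state the output of the second box equals its input, 1.8000 Tg P/yr.
τ = M / F = 218000 / 1.8000 = 121100 yr.

121000 yr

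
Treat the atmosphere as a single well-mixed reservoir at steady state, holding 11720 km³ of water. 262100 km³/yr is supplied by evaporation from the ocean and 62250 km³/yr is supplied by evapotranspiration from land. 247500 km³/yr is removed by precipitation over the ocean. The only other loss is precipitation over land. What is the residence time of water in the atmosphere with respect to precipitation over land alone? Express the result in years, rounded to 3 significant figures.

0.153 yr

At steady state ΣF_in = ΣF_out.
ΣF_in = 262100 + 62250 = 324350 km³/yr.
Precipitation over land flux = ΣF_in − (247500) = 324350 − 247500 = 76850 km³/yr.
τ = M / F = 11720 / 76850 = 0.1525 yr.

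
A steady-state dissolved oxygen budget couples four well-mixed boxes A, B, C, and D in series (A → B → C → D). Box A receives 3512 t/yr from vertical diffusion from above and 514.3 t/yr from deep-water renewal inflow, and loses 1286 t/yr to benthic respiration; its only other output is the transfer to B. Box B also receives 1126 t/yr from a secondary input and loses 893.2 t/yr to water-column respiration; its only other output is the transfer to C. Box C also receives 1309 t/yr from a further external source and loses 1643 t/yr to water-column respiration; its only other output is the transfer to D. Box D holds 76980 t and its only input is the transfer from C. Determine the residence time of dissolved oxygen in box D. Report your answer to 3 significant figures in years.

29.2 yr

Box A: F(A→B) = (3512 + 514.3) − 1286 = 2740.3 t/yr.
Box B: F(B→C) = (2740.3 + 1126) − 893.2 = 2973.1 t/yr.
Box C: F(C→D) = (2973.1 + 1309) − 1643 = 2639.1 t/yr.
Box D throughput = its input = 2639.1 t/yr; τ = 76980 / 2639.1 = 29.17 yr.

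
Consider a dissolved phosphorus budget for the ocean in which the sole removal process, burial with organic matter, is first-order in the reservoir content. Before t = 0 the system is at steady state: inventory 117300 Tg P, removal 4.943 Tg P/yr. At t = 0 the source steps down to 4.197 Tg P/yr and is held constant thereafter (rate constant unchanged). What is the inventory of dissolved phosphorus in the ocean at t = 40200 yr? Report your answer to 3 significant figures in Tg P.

The sink rate constant is k = F₀/M₀ = 4.943/117300 = 4.214×10^-5 yr⁻¹.
Solving dM/dt = F₁ − kM with M(0) = M₀ gives M(t) = F₁/k + (M₀ − F₁/k)·e^(−kt).
F₁/k = 4.197/4.214×10^-5 = 99597 Tg P; kt = 4.214×10^-5 × 40200 = 1.694, e^(−kt) = 0.1838.
M(40200) = 99597 + (117300 − 99597) × 0.1838 = 99597 + 3253 = 102850 Tg P.

103000 Tg P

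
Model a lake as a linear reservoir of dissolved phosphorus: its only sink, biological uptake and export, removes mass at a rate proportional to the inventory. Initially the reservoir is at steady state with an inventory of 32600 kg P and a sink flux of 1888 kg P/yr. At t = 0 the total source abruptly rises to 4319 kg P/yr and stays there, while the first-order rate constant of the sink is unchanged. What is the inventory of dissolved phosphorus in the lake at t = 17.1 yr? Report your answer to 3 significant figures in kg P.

The sink rate constant is k = F₀/M₀ = 1888/32600 = 0.05791 yr⁻¹.
Solving dM/dt = F₁ − kM with M(0) = M₀ gives M(t) = F₁/k + (M₀ − F₁/k)·e^(−kt).
F₁/k = 4319/0.05791 = 74576 kg P; kt = 0.05791 × 17.1 = 0.9903, e^(−kt) = 0.3715.
M(17.1) = 74576 + (32600 − 74576) × 0.3715 = 74576 − 15590 = 58984 kg P.

59000 kg P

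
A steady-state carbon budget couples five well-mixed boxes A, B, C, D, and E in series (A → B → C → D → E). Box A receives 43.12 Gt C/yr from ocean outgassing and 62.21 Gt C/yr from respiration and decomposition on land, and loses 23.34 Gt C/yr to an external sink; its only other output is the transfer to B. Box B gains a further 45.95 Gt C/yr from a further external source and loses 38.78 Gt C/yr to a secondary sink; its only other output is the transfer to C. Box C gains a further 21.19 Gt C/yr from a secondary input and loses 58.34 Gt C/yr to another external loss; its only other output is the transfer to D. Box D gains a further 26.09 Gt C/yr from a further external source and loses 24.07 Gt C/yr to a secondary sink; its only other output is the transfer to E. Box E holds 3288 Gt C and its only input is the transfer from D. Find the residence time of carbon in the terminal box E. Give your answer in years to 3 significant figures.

60.9 yr

Box A: F(A→B) = (43.12 + 62.21) − 23.34 = 81.990 Gt C/yr.
Box B: F(B→C) = (81.990 + 45.95) − 38.78 = 89.160 Gt C/yr.
Box C: F(C→D) = (89.160 + 21.19) − 58.34 = 52.010 Gt C/yr.
Box D: F(D→E) = (52.010 + 26.09) − 24.07 = 54.030 Gt C/yr.
Box E throughput = its input = 54.030 Gt C/yr; τ = 3288 / 54.030 = 60.86 yr.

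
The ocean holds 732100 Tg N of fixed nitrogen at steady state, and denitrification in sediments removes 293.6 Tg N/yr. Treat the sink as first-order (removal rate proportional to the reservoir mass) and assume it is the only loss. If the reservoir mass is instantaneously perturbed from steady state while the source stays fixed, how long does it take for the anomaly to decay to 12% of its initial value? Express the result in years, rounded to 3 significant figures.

For a linear reservoir the anomaly decays as exp(−t/τ) with τ = M/F = 732100/293.6 = 2494 yr.
exp(−t/τ) = 0.12 ⇒ t = −τ ln(0.12) = 2494 × 2.120 = 5287 yr.

5290 yr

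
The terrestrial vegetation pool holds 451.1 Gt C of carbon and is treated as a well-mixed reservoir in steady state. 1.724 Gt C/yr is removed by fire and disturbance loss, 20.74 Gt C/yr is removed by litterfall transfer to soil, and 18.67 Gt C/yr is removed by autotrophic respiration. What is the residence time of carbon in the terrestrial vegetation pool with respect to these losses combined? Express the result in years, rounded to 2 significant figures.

Total removal = 1.724 + 20.74 + 18.67 = 41.134 Gt C/yr.
τ = M / ΣF_out = 451.1 / 41.134 = 10.97 yr.

11 yr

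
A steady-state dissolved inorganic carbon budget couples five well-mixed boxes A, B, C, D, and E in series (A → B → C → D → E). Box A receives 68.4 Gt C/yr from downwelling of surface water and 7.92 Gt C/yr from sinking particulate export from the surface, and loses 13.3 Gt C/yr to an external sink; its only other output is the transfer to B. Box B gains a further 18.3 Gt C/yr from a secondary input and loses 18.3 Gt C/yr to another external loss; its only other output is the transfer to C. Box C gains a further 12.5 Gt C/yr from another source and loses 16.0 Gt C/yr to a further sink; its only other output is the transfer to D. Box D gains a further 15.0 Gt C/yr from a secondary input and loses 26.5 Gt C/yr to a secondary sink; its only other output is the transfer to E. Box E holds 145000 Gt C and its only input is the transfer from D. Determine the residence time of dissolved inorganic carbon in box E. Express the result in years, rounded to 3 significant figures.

Box A: F(A→B) = (68.4 + 7.92) − 13.3 = 63.020 Gt C/yr.
Box B: F(B→C) = (63.020 + 18.3) − 18.3 = 63.020 Gt C/yr.
Box C: F(C→D) = (63.020 + 12.5) − 16.0 = 59.520 Gt C/yr.
Box D: F(D→E) = (59.520 + 15.0) − 26.5 = 48.020 Gt C/yr.
Box E throughput = its input = 48.020 Gt C/yr; τ = 145000 / 48.020 = 3020 yr.

3020 yr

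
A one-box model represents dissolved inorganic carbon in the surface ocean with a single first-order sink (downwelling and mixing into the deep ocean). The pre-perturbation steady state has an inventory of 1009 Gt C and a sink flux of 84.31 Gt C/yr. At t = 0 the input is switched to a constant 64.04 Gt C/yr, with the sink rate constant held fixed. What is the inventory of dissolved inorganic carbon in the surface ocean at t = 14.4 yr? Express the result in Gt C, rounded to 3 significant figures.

τ = M₀/F₀ = 1009/84.31 = 11.97 yr; rate constant k = 1/τ.
New steady state M_∞ = F₁/k = F₁·τ = 64.04 × 11.97 = 766.41 Gt C.
M(t) = M_∞ + (M₀ − M_∞)·e^(−t/τ); t/τ = 14.4/11.97 = 1.203, so e^(−t/τ) = 0.3002.
M(t) = 766.41 + 242.6 × 0.3002 = 839.24 Gt C.

839 Gt C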